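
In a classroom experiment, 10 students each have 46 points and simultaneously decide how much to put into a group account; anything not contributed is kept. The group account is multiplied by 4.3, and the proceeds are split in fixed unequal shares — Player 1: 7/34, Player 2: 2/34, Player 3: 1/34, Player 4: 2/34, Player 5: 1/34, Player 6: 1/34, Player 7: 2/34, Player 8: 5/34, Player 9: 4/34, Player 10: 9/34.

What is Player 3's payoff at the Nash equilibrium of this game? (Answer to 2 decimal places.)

51.82 points

For player j, contributing a unit is worthwhile iff 4.3 × (j's share) ≥ 1, i.e. iff j's share is at least 0.2326.
Only Player 10 (9/34) clears that bar, contributing 46; the remaining 9 contribute 0. Total contributed: 46.
Player 3 keeps 46 and receives 4.3 × 46 × 1/34 = 5.82 from the group account, for a payoff of 51.82.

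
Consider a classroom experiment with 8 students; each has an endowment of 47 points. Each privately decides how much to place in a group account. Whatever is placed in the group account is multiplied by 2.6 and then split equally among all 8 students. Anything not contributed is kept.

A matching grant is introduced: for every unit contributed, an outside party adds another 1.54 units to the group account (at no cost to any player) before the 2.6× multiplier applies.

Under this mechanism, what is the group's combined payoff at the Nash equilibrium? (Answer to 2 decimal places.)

376.00 points

Even with the mechanism, each unit contributed returns only 2.6 × 2.54 / 8 = 0.8255 per unit of net cost, so contributing nothing is still dominant.
Everyone keeps their endowment and the group total is 8 × 47 = 376.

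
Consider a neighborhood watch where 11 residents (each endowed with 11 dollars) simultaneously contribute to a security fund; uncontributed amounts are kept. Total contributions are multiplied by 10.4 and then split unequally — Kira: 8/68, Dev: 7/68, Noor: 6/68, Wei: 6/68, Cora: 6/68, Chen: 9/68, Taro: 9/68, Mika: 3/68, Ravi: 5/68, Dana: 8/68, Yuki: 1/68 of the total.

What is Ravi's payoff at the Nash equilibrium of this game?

Player j's private return per contributed unit is 10.4 × (j's share). Contributing is weakly dominant for j when that share is at least 1/10.4 = 0.0962, and contributing 0 is dominant otherwise.
The shares above 0.0962 belong to Kira, Dev, Chen, Taro and Dana, contributing 11 each; the remaining 6 contribute 0. Total contributed: 55.
Ravi keeps 11 and receives 10.4 × 55 × 5/68 = 42.06 from the security fund, for a payoff of 53.06.

53.06 dollars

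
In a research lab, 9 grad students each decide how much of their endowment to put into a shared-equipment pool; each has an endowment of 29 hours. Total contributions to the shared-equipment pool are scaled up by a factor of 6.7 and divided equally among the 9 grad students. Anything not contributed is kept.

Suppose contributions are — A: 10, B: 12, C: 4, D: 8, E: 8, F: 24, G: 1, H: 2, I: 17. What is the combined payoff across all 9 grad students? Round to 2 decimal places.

Total contributed: 10 + 12 + 4 + 8 + 8 + 24 + 1 + 2 + 17 = 86; total kept: 9 × 29 − 86 = 175.
The shared-equipment pool pays out 6.7 × 86 = 576.20 in aggregate.
Group total = 175 + 576.20 = 751.20.

751.20 hours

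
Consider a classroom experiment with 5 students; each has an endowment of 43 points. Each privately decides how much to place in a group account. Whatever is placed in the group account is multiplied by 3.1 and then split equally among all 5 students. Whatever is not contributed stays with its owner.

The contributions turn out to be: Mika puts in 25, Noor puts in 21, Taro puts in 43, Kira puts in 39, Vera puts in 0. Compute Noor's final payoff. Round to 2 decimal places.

101.36 points

Total contributed: 25 + 21 + 43 + 39 + 0 = 128.
Each receives 3.1 × 128 / 5 = 79.36 from the group account.
Noor keeps 43 − 21 = 22, so Noor's payoff is 22 + 79.36 = 101.36.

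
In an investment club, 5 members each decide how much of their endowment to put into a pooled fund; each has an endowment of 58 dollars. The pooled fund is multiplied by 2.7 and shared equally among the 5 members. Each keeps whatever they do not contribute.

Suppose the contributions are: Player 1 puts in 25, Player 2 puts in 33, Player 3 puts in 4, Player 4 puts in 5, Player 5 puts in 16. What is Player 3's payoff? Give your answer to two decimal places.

Total contributed: 25 + 33 + 4 + 5 + 16 = 83.
Each receives 2.7 × 83 / 5 = 44.82 from the pooled fund.
Player 3 keeps 58 − 4 = 54, so Player 3's payoff is 54 + 44.82 = 98.82.

98.82 dollars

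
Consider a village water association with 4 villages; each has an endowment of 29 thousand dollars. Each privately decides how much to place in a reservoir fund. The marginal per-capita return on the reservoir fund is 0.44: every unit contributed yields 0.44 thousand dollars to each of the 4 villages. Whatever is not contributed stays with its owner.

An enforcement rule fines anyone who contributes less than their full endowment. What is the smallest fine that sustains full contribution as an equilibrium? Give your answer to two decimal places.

16.24 thousand dollars

Given the others contribute fully, the best deviation is to contribute 0 (any partial contribution still incurs the fine and gives up units whose private return 0.44 is below 1).
Deviating from 29 to 0 saves 29 thousand dollars but forfeits the deviator's share of the drop in the reservoir fund: 0.44 × 29 = 12.76.
So the deviation gain is 29 − 12.76 = 16.24, and the fine must be at least 16.24 thousand dollars to wipe it out.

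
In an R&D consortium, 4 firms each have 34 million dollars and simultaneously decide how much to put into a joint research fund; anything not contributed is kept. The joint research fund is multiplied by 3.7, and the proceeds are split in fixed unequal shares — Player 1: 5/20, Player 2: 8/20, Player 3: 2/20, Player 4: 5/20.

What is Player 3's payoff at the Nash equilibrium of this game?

A player with share s gets back 3.7·s per unit contributed, so full contribution is dominant for anyone with s > 1/3.7 = 0.2703 and zero contribution is dominant for anyone below.
The only share above 0.2703 is Player 2's 8/20, contributing 34; the remaining 3 contribute 0. Total contributed: 34.
Player 3 keeps 34 and receives 3.7 × 34 × 2/20 = 12.58 from the joint research fund, for a payoff of 46.58.

46.58 million dollars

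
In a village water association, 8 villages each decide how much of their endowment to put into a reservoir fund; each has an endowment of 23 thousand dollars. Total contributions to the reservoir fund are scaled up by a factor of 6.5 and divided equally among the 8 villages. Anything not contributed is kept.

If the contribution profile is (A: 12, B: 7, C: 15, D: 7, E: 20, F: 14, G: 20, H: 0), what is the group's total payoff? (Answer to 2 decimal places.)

706.50 thousand dollars

Total contributed: 12 + 7 + 15 + 7 + 20 + 14 + 20 + 0 = 95; total kept: 8 × 23 − 95 = 89.
The reservoir fund pays out 6.5 × 95 = 617.50 in aggregate.
Group total = 89 + 617.50 = 706.50.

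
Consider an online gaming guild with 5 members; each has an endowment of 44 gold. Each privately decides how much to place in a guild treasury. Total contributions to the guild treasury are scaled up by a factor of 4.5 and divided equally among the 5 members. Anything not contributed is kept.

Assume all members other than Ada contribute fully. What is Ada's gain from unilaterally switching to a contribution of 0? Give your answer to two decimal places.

Switching from a contribution of 44 to 0 lets Ada keep an extra 44 gold, but lowers the guild treasury by 44, which costs Ada their own share of that drop: 4.5/5 × 44 = 39.60.
Net gain = 44 − 39.60 = 4.40. The private return per contributed unit (0.9000) is below 1, so free-riding is indeed the best response regardless of what the others do.

4.40 gold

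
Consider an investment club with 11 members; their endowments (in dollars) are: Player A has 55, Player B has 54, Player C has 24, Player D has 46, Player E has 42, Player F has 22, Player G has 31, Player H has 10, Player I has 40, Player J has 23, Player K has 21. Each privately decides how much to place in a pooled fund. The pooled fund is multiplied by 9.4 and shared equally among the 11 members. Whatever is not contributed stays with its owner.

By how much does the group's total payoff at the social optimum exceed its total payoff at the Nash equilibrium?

The private return per contributed unit is 9.4/11 = 0.8545 < 1 for every player regardless of endowment, so the Nash equilibrium is zero contribution and the group total is Σ E_j = 55 + 54 + 24 + 46 + 42 + 22 + 31 + 10 + 40 + 23 + 21 = 368.
Each contributed unit returns 9.400 to the group, so the social optimum is full contribution by everyone: group total = 9.400 × 368 = 3459.20.
Efficiency loss = (9.400 − 1) × 368 = 3091.20.

3091.20 dollars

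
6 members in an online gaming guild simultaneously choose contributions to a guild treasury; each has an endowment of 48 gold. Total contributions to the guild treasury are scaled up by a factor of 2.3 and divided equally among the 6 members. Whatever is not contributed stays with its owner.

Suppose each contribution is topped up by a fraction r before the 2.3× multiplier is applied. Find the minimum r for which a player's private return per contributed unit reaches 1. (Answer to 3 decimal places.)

1.609

With matching at rate r, one contributed unit becomes (1 + r) in the guild treasury and returns 2.3 × (1 + r) / 6 to the contributor.
Setting this equal to 1: 1 + r = 6/2.3 = 2.6087.
So the minimum matching rate is r = 2.6087 − 1 = 1.609.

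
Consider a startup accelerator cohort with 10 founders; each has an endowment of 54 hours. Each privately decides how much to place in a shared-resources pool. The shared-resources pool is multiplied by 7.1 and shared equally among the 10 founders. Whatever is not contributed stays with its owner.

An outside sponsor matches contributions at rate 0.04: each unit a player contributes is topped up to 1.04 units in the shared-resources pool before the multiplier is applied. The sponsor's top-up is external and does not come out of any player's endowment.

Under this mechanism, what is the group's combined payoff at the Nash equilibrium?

Even with the mechanism, each unit contributed returns only 7.1 × 1.04 / 10 = 0.7384 per unit of net cost, so contributing nothing is still dominant.
At the Nash equilibrium no one contributes; group total payoff = 10 × 54 = 540.

540.00 hours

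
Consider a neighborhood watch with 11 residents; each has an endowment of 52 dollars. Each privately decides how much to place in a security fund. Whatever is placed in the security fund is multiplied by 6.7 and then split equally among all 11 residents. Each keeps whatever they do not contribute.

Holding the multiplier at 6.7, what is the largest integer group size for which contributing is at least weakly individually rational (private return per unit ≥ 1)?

6

Private return per unit is 6.7/(group size), which is ≥ 1 whenever the group size is ≤ 6.7.
The largest such integer is 6.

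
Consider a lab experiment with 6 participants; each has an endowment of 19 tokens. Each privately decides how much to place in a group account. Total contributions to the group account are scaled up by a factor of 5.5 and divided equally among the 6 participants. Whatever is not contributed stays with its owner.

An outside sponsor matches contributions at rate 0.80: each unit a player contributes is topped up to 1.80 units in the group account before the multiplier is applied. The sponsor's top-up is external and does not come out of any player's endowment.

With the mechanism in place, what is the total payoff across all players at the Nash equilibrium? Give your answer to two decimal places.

The effective private return per unit is now 5.5 × 1.80 / 6 = 1.6500 > 1, so every player's dominant strategy flips to full contribution.
So the Nash equilibrium is full contribution by all 6; the group earns 5.5 × 1.80 × 114 = 1128.60.

1128.60 tokens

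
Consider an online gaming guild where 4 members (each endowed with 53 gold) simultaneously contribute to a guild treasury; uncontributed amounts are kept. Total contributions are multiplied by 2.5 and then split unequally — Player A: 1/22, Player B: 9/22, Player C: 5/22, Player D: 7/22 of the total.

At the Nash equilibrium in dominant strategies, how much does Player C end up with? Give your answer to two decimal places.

83.11 gold

Each unit j contributes comes back to j as 2.5 × (j's share), so j prefers to contribute only if that share exceeds 1/2.5 = 0.4000; otherwise keeping the unit dominates.
The only share above 0.4000 is Player B's 9/22, contributing 53; the remaining 3 contribute 0. Total contributed: 53.
Player C keeps 53 and receives 2.5 × 53 × 5/22 = 30.11 from the guild treasury, for a payoff of 83.11.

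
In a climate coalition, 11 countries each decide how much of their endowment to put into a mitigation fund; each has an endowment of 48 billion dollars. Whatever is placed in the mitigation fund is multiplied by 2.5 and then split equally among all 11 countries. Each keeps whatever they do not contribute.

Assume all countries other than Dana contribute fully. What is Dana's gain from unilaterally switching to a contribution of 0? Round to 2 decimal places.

37.09 billion dollars

Switching from a contribution of 48 to 0 lets Dana keep an extra 48 billion dollars, but lowers the mitigation fund by 48, which costs Dana their own share of that drop: 2.5/11 × 48 = 10.91.
Net gain = 48 − 10.91 = 37.09. The private return per contributed unit (0.2273) is below 1, so free-riding is indeed the best response regardless of what the others do.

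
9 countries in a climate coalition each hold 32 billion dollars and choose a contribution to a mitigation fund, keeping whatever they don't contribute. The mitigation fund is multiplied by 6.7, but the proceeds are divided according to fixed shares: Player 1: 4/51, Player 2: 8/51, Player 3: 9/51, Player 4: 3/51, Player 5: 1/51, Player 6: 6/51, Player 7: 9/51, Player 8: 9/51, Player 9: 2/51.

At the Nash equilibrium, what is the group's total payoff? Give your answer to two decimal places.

For player j, contributing a unit is worthwhile iff 6.7 × (j's share) ≥ 1, i.e. iff j's share is at least 0.1493.
The shares above 0.1493 belong to Player 2, Player 3, Player 7 and Player 8, contributing 32 each; the remaining 5 contribute 0. Total contributed: 128.
The mitigation fund pays out 6.7 × 128 = 857.60 in total (split across the unequal shares, but the aggregate is all that matters for the group sum).
The 5 free-riders keep 32 each, adding 160. Group total = 160 + 857.60 = 1017.60.

1017.60 billion dollars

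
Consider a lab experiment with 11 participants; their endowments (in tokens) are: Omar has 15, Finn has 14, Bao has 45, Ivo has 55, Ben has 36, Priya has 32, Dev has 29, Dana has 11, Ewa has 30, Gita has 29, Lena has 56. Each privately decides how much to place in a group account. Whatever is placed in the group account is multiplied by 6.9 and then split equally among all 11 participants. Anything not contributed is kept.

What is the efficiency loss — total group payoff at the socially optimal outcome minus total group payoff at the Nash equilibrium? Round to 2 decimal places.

The private return per contributed unit is 6.9/11 = 0.6273 < 1 for every player regardless of endowment, so the Nash equilibrium is zero contribution and the group total is Σ E_j = 15 + 14 + 45 + 55 + 36 + 32 + 29 + 11 + 30 + 29 + 56 = 352.
Each contributed unit returns 6.900 to the group, so the social optimum is full contribution by everyone: group total = 6.900 × 352 = 2428.80.
Efficiency loss = (6.900 − 1) × 352 = 2076.80.

2076.80 tokens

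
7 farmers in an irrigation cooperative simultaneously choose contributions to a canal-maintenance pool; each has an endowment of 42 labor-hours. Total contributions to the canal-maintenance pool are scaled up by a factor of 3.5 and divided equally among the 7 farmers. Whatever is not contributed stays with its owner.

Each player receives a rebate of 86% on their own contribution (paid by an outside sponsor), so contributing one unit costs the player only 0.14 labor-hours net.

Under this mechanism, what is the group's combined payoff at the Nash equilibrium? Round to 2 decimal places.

1281.84 labor-hours

With the mechanism, a contributed unit returns (3.5/7) / 0.14 = 3.5714 per unit of net cost to the contributor — now above 1 — so contributing fully is weakly dominant for every player.
At the Nash equilibrium everyone contributes 42. Group total payoff = 7 × (42 × 0.86 + 3.5 × 42) = 1281.84.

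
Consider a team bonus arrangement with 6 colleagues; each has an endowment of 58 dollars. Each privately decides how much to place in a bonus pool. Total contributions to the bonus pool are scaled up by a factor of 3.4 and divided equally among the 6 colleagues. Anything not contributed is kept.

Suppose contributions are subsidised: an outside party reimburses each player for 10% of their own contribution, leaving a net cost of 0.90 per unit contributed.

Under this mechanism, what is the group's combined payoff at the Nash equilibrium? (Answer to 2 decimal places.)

348.00 dollars

The effective private return is (3.4/6) / 0.90 = 0.6296, which is still under 1, so the mechanism doesn't change anyone's dominant strategy: zero contribution.
At the Nash equilibrium no one contributes; group total payoff = 6 × 58 = 348.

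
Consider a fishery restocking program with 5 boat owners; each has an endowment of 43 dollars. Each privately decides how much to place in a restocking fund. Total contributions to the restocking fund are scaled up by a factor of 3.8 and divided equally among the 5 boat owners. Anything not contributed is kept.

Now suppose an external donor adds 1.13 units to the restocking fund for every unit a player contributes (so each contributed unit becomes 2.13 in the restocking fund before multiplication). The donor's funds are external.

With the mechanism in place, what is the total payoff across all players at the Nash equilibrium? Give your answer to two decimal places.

Under the mechanism each unit contributed yields 3.8 × 2.13 / 5 = 1.6188 back to its contributor per unit of net cost, which exceeds 1, making full contribution the dominant choice for everyone.
So the Nash equilibrium is full contribution by all 5; the group earns 3.8 × 2.13 × 215 = 1740.21.

1740.21 dollars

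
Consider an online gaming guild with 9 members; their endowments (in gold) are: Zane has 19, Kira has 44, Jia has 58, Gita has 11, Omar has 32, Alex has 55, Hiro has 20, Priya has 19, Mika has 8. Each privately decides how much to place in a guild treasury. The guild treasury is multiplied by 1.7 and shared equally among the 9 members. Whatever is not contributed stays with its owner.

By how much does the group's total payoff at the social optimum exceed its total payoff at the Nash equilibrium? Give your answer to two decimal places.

186.20 gold

The private return per contributed unit is 1.7/9 = 0.1889 < 1 for every player regardless of endowment, so the Nash equilibrium is zero contribution and the group total is Σ E_j = 19 + 44 + 58 + 11 + 32 + 55 + 20 + 19 + 8 = 266.
Each contributed unit returns 1.700 to the group, so the social optimum is full contribution by everyone: group total = 1.700 × 266 = 452.20.
Efficiency loss = (1.700 − 1) × 266 = 186.20.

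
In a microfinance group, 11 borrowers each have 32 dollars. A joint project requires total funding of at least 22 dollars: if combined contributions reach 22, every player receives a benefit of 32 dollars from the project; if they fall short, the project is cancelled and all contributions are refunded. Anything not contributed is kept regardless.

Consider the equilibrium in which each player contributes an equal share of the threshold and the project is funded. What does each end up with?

62 dollars

Equal share of the threshold: 22/11 = 2.
At this profile no one gains by cutting their contribution: any cut drops the total below 22, the project is cancelled, contributions are refunded, and the deviator ends with 32, which is less than 32 − 2 + 32 = 62. Contributing more than 2 just wastes the excess. So contributing exactly 2 is a best response.
Each player's payoff: 32 − 2 + 32 = 62.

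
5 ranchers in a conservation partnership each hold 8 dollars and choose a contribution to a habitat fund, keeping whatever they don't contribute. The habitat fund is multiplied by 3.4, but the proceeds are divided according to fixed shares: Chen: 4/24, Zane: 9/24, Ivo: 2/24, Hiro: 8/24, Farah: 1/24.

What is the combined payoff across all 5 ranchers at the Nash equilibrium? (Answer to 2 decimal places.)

78.40 dollars

A player with share s gets back 3.4·s per unit contributed, so full contribution is dominant for anyone with s > 1/3.4 = 0.2941 and zero contribution is dominant for anyone below.
Zane and Hiro clear that bar, contributing 8 each; the remaining 3 contribute 0. Total contributed: 16.
The habitat fund pays out 3.4 × 16 = 54.40 in total (split across the unequal shares, but the aggregate is all that matters for the group sum).
The 3 free-riders keep 8 each, adding 24. Group total = 24 + 54.40 = 78.40.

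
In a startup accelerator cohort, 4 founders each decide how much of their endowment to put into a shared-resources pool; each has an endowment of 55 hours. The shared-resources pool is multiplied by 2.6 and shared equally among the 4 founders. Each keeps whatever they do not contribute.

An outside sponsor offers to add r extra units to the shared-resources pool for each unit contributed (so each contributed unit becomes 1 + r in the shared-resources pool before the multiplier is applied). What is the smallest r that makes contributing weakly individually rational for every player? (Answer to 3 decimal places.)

With matching at rate r, one contributed unit becomes (1 + r) in the shared-resources pool and returns 2.6 × (1 + r) / 4 to the contributor.
Setting this equal to 1: 1 + r = 4/2.6 = 1.5385.
So the minimum matching rate is r = 1.5385 − 1 = 0.538.

0.538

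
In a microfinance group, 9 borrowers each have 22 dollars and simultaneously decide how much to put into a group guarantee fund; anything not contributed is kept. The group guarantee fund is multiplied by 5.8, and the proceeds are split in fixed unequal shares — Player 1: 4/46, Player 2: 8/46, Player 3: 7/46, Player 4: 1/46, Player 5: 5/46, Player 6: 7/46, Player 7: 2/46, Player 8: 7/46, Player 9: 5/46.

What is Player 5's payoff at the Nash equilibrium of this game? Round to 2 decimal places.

35.87 dollars

Each unit j contributes comes back to j as 5.8 × (j's share), so j prefers to contribute only if that share exceeds 1/5.8 = 0.1724; otherwise keeping the unit dominates.
The only share above 0.1724 is Player 2's 8/46, contributing 22; the remaining 8 contribute 0. Total contributed: 22.
Player 5 keeps 22 and receives 5.8 × 22 × 5/46 = 13.87 from the group guarantee fund, for a payoff of 35.87.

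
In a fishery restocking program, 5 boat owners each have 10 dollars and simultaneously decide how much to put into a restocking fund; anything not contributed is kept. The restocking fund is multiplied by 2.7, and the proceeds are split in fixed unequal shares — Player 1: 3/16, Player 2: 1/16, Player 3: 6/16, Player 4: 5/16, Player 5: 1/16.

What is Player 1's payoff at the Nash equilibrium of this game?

For player j, contributing a unit is worthwhile iff 2.7 × (j's share) ≥ 1, i.e. iff j's share is at least 0.3704.
The only share above 0.3704 is Player 3's 6/16, contributing 10; the remaining 4 contribute 0. Total contributed: 10.
Player 1 keeps 10 and receives 2.7 × 10 × 3/16 = 5.06 from the restocking fund, for a payoff of 15.06.

15.06 dollars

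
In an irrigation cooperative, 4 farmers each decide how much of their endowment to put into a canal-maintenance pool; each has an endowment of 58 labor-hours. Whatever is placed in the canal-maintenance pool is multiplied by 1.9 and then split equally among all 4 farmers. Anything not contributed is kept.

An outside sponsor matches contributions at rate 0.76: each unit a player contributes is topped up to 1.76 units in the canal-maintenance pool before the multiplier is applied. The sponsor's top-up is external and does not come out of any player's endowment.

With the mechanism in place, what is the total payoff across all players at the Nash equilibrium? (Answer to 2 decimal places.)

The effective private return is 1.9 × 1.76 / 4 = 0.8360, which is still under 1, so the mechanism doesn't change anyone's dominant strategy: zero contribution.
Everyone keeps their endowment and the group total is 4 × 58 = 232.

232.00 labor-hours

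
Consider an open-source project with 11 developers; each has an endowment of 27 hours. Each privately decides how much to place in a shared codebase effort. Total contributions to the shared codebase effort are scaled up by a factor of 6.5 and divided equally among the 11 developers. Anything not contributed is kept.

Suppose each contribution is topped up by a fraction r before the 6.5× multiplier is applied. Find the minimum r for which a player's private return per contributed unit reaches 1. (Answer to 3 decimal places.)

0.692

With matching at rate r, one contributed unit becomes (1 + r) in the shared codebase effort and returns 6.5 × (1 + r) / 11 to the contributor.
Setting this equal to 1: 1 + r = 11/6.5 = 1.6923.
So the minimum matching rate is r = 1.6923 − 1 = 0.692.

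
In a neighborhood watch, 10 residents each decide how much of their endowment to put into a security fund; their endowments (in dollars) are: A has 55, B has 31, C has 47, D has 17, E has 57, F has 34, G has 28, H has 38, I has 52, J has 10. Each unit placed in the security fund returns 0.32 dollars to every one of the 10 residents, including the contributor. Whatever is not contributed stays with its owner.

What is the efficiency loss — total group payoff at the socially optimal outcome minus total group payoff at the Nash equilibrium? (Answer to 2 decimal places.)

811.80 dollars

The private return per contributed unit is 0.32 < 1 for everyone, so the Nash equilibrium is zero contribution and the group total is Σ E_j = 55 + 31 + 47 + 17 + 57 + 34 + 28 + 38 + 52 + 10 = 369.
Each contributed unit returns 3.200 to the group, so the social optimum is full contribution by everyone: group total = 3.200 × 369 = 1180.80.
Efficiency loss = (3.200 − 1) × 369 = 811.80.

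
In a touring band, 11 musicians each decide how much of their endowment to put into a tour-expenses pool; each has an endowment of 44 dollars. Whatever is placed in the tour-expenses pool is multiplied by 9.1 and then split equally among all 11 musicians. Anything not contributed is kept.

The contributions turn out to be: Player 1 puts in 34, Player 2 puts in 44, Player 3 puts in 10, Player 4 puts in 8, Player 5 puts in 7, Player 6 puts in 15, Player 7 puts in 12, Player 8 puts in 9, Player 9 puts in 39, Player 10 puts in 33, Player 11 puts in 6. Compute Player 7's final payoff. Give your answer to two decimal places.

Total contributed: 34 + 44 + 10 + 8 + 7 + 15 + 12 + 9 + 39 + 33 + 6 = 217.
Each receives 9.1 × 217 / 11 = 179.52 from the tour-expenses pool.
Player 7 keeps 44 − 12 = 32, so Player 7's payoff is 32 + 179.52 = 211.52.

211.52 dollars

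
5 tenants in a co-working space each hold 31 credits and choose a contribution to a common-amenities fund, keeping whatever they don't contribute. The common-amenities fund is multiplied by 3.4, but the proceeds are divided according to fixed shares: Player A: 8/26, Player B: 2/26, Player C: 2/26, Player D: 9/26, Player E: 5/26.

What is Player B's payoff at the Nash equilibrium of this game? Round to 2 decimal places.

47.22 credits

Each unit j contributes comes back to j as 3.4 × (j's share), so j prefers to contribute only if that share exceeds 1/3.4 = 0.2941; otherwise keeping the unit dominates.
The shares above 0.2941 belong to Player A and Player D, contributing 31 each; the remaining 3 contribute 0. Total contributed: 62.
Player B keeps 31 and receives 3.4 × 62 × 2/26 = 16.22 from the common-amenities fund, for a payoff of 47.22.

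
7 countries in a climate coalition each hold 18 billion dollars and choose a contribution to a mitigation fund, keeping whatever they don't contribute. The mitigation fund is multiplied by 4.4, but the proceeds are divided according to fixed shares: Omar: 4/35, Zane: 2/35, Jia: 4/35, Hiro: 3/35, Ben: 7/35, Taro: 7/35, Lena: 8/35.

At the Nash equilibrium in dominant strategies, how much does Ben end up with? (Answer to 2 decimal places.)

A player with share s gets back 4.4·s per unit contributed, so full contribution is dominant for anyone with s > 1/4.4 = 0.2273 and zero contribution is dominant for anyone below.
Only Lena (8/35) clears that bar, contributing 18; the remaining 6 contribute 0. Total contributed: 18.
Ben keeps 18 and receives 4.4 × 18 × 7/35 = 15.84 from the mitigation fund, for a payoff of 33.84.

33.84 billion dollars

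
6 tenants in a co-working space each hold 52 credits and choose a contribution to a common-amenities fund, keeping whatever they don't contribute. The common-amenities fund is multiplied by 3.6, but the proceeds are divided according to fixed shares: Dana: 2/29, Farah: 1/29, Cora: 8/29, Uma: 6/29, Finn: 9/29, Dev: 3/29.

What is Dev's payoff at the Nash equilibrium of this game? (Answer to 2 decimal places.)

Each unit j contributes comes back to j as 3.6 × (j's share), so j prefers to contribute only if that share exceeds 1/3.6 = 0.2778; otherwise keeping the unit dominates.
Finn alone (share 9/29) is above the threshold, contributing 52; the remaining 5 contribute 0. Total contributed: 52.
Dev keeps 52 and receives 3.6 × 52 × 3/29 = 19.37 from the common-amenities fund, for a payoff of 71.37.

71.37 credits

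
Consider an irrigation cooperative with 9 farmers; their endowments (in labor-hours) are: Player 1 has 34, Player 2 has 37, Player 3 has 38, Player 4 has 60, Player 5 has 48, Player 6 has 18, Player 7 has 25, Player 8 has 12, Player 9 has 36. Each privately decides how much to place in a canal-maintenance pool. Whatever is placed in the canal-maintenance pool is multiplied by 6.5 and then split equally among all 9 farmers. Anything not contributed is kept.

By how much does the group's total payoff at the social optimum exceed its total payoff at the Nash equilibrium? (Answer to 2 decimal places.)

The private return per contributed unit is 6.5/9 = 0.7222 < 1 for every player regardless of endowment, so the Nash equilibrium is zero contribution and the group total is Σ E_j = 34 + 37 + 38 + 60 + 48 + 18 + 25 + 12 + 36 = 308.
Each contributed unit returns 6.500 to the group, so the social optimum is full contribution by everyone: group total = 6.500 × 308 = 2002.00.
Efficiency loss = (6.500 − 1) × 308 = 1694.00.

1694.00 labor-hours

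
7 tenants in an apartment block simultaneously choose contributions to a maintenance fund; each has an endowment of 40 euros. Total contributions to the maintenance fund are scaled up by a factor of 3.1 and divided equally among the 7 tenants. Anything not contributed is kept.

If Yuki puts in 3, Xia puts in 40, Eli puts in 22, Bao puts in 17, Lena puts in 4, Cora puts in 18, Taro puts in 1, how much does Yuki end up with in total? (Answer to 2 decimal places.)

83.50 euros

Total contributed: 3 + 40 + 22 + 17 + 4 + 18 + 1 = 105.
Each receives 3.1 × 105 / 7 = 46.50 from the maintenance fund.
Yuki keeps 40 − 3 = 37, so Yuki's payoff is 37 + 46.50 = 83.50.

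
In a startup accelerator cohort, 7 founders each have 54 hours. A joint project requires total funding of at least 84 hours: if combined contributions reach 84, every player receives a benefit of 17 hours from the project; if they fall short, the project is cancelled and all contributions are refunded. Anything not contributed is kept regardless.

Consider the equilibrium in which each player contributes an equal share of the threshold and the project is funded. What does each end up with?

59 hours

Equal share of the threshold: 84/7 = 12.
At this profile no one gains by cutting their contribution: any cut drops the total below 84, the project is cancelled, contributions are refunded, and the deviator ends with 54, which is less than 54 − 12 + 17 = 59. Contributing more than 12 just wastes the excess. So contributing exactly 12 is a best response.
Each player's payoff: 54 − 12 + 17 = 59.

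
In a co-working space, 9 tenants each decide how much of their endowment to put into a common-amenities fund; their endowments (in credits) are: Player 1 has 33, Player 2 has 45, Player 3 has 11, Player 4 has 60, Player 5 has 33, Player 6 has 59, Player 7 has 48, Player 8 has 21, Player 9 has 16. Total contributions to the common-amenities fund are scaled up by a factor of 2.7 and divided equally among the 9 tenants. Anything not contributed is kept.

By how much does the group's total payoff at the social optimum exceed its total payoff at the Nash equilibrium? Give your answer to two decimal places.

The private return per contributed unit is 2.7/9 = 0.3000 < 1 for every player regardless of endowment, so the Nash equilibrium is zero contribution and the group total is Σ E_j = 33 + 45 + 11 + 60 + 33 + 59 + 48 + 21 + 16 = 326.
Each contributed unit returns 2.700 to the group, so the social optimum is full contribution by everyone: group total = 2.700 × 326 = 880.20.
Efficiency loss = (2.700 − 1) × 326 = 554.20.

554.20 credits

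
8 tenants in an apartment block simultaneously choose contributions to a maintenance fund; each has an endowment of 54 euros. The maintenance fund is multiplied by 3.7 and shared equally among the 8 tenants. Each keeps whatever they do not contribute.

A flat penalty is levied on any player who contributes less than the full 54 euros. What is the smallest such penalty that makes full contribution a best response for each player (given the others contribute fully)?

Given the others contribute fully, the best deviation is to contribute 0 (any partial contribution still incurs the fine and gives up units whose private return 0.4625 is below 1).
Deviating from 54 to 0 saves 54 euros but forfeits the deviator's share of the drop in the maintenance fund: 3.7/8 × 54 = 24.97.
So the deviation gain is 54 − 24.97 = 29.03, and the fine must be at least 29.03 euros to wipe it out.

29.03 euros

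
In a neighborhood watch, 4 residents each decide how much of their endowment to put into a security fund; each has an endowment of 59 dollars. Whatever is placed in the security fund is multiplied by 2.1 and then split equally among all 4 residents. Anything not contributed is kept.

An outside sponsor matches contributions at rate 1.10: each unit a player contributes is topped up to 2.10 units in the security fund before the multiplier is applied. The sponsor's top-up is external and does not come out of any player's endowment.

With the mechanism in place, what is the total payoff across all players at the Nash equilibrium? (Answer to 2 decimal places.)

The effective private return per unit is now 2.1 × 2.10 / 4 = 1.1025 > 1, so every player's dominant strategy flips to full contribution.
At the Nash equilibrium everyone contributes 59. Group total payoff = 2.1 × 2.10 × 236 = 1040.76.

1040.76 dollars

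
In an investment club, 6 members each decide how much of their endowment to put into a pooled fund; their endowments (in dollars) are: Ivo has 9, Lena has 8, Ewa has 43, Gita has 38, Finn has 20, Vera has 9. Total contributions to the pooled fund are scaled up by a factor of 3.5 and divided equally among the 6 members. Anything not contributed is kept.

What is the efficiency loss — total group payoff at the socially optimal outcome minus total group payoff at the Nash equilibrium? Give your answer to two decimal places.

The private return per contributed unit is 3.5/6 = 0.5833 < 1 for every player regardless of endowment, so the Nash equilibrium is zero contribution and the group total is Σ E_j = 9 + 8 + 43 + 38 + 20 + 9 = 127.
Each contributed unit returns 3.500 to the group, so the social optimum is full contribution by everyone: group total = 3.500 × 127 = 444.50.
Efficiency loss = (3.500 − 1) × 127 = 317.50.

317.50 dollars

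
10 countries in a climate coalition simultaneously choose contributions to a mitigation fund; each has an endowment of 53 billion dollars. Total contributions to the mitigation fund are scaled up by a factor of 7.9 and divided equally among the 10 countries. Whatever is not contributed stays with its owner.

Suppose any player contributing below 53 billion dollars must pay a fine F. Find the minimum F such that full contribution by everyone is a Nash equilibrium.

Given the others contribute fully, the best deviation is to contribute 0 (any partial contribution still incurs the fine and gives up units whose private return 0.7900 is below 1).
Deviating from 53 to 0 saves 53 billion dollars but forfeits the deviator's share of the drop in the mitigation fund: 7.9/10 × 53 = 41.87.
So the deviation gain is 53 − 41.87 = 11.13, and the fine must be at least 11.13 billion dollars to wipe it out.

11.13 billion dollars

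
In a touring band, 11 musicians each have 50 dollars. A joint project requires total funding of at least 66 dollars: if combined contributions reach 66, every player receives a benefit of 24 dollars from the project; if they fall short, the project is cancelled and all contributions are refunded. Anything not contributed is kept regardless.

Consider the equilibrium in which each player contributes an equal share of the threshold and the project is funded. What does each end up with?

68 dollars

Equal share of the threshold: 66/11 = 6.
At this profile no one gains by cutting their contribution: any cut drops the total below 66, the project is cancelled, contributions are refunded, and the deviator ends with 50, which is less than 50 − 6 + 24 = 68. Contributing more than 6 just wastes the excess. So contributing exactly 6 is a best response.
Each player's payoff: 50 − 6 + 24 = 68.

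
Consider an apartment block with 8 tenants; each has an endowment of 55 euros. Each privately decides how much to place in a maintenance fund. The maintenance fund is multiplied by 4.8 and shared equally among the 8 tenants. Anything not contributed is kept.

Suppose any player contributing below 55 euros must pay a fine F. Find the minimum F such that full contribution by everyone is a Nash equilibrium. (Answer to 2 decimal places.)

22.00 euros

Given the others contribute fully, the best deviation is to contribute 0 (any partial contribution still incurs the fine and gives up units whose private return 0.6000 is below 1).
Deviating from 55 to 0 saves 55 euros but forfeits the deviator's share of the drop in the maintenance fund: 4.8/8 × 55 = 33.00.
So the deviation gain is 55 − 33.00 = 22.00, and the fine must be at least 22.00 euros to wipe it out.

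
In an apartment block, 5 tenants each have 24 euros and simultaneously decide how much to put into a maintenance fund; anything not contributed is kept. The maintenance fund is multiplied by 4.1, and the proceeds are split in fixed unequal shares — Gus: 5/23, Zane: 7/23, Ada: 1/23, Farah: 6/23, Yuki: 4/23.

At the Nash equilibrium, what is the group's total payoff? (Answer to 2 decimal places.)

Player j's private return per contributed unit is 4.1 × (j's share). Contributing is weakly dominant for j when that share is at least 1/4.1 = 0.2439, and contributing 0 is dominant otherwise.
The shares above 0.2439 belong to Zane and Farah, contributing 24 each; the remaining 3 contribute 0. Total contributed: 48.
The maintenance fund pays out 4.1 × 48 = 196.80 in total (split across the unequal shares, but the aggregate is all that matters for the group sum).
The 3 free-riders keep 24 each, adding 72. Group total = 72 + 196.80 = 268.80.

268.80 euros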